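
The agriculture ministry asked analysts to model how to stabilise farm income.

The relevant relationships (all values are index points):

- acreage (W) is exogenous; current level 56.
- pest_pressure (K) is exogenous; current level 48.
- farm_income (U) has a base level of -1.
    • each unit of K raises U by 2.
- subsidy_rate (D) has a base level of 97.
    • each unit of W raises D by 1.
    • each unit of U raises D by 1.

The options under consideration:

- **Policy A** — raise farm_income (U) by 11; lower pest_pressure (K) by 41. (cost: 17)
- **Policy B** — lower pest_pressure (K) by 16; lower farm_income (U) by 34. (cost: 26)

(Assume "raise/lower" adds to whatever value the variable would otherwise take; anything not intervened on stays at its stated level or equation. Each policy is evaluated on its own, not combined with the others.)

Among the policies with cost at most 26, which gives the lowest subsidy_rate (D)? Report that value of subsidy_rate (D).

177

Policy A (U + 11, K − 41):
  W = 56
  K = 48 − 41 = 7
  U = -1 + 2·7 (+11 from intervention) = 24
  D = 97 + 56 + 24 = 177
Policy B (K − 16, U − 34):
  W = 56
  K = 48 − 16 = 32
  U = -1 + 2·32 (−34 from intervention) = 29
  D = 97 + 56 + 29 = 182
Comparing — Policy A: D=177, Policy B: D=182. Lowest is 177 (Policy A).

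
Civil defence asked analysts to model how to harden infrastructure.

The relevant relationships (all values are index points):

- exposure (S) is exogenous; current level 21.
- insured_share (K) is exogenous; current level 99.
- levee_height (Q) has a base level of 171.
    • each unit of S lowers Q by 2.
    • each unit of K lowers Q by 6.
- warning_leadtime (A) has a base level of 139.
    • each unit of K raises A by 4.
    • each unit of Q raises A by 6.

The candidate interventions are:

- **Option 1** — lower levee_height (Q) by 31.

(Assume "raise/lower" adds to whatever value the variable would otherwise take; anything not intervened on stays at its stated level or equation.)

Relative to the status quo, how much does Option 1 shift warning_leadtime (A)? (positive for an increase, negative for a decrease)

Baseline:
  S = 21
  K = 99
  Q = 171 − 2·21 − 6·99 = -465
  A = 139 + 4·99 + 6·(-465) = -2255
Option 1 (Q − 31):
  S = 21
  K = 99
  Q = 171 − 2·21 − 6·99 (−31 from intervention) = -496
  A = 139 + 4·99 + 6·(-496) = -2441
Change in A: -2441 − (-2255) = -186

-186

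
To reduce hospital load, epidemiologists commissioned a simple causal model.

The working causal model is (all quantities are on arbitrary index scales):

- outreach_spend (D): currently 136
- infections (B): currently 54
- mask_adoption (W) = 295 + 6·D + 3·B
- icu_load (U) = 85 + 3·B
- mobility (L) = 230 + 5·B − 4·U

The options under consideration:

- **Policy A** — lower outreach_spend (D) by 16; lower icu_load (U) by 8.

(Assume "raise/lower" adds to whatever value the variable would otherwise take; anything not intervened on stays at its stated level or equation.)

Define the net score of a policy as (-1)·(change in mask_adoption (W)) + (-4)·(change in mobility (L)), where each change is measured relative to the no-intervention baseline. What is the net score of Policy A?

-32

Baseline:
  D = 136
  B = 54
  W = 295 + 6·136 + 3·54 = 1273
  U = 85 + 3·54 = 247
  L = 230 + 5·54 − 4·247 = -488
Policy A (D − 16, U − 8):
  D = 136 − 16 = 120
  B = 54
  W = 295 + 6·120 + 3·54 = 1177
  U = 85 + 3·54 (−8 from intervention) = 239
  L = 230 + 5·54 − 4·239 = -456
ΔW = 1177 − 1273 = -96; ΔL = -456 − (-488) = 32
Score = (-1)·(-96) + (-4)·32 = -32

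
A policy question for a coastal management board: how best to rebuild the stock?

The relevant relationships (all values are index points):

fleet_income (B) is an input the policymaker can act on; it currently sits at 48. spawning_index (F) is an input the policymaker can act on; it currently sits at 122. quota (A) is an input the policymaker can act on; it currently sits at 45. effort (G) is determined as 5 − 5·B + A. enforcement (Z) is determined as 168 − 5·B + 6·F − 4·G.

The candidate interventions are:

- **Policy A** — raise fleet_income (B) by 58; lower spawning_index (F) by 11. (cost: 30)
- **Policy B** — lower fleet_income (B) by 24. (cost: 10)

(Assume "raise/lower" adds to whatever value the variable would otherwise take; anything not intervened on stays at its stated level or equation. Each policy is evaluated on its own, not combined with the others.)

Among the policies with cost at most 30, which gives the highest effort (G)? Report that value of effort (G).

-70

Policy A (B + 58, F − 11):
  B = 48 + 58 = 106
  A = 45
  G = 5 − 5·106 + 45 = -480
Policy B (B − 24):
  B = 48 − 24 = 24
  A = 45
  G = 5 − 5·24 + 45 = -70
Comparing — Policy A: G=-480, Policy B: G=-70. Highest is -70 (Policy B).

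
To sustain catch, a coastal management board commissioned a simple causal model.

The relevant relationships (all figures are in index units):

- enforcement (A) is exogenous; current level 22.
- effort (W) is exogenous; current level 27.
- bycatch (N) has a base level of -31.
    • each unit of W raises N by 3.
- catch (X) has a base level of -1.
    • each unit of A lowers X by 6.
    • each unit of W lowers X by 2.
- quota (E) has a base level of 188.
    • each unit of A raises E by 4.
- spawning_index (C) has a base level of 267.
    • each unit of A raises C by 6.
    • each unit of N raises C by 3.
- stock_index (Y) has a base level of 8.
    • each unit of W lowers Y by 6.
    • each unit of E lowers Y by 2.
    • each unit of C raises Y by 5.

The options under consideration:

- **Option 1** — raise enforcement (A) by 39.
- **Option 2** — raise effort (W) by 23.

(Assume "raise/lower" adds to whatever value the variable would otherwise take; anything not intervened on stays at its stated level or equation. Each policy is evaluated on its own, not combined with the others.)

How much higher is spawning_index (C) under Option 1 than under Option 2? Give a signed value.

Option 1 (A + 39):
  A = 22 + 39 = 61
  W = 27
  N = -31 + 3·27 = 50
  C = 267 + 6·61 + 3·50 = 783
Option 2 (W + 23):
  A = 22
  W = 27 + 23 = 50
  N = -31 + 3·50 = 119
  C = 267 + 6·22 + 3·119 = 756
C: 783 − 756 = 27

27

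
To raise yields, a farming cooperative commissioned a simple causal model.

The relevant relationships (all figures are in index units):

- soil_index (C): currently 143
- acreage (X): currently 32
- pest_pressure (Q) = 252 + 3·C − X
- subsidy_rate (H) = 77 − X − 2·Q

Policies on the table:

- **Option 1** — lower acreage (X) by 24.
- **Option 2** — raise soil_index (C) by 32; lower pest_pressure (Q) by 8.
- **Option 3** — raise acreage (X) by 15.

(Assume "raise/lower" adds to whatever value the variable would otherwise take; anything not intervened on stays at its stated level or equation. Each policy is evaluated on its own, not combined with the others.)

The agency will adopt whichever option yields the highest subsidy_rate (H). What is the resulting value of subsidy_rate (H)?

-1238

Option 1 (X − 24):
  C = 143
  X = 32 − 24 = 8
  Q = 252 + 3·143 − 8 = 673
  H = 77 − 8 − 2·673 = -1277
Option 2 (C + 32, Q − 8):
  C = 143 + 32 = 175
  X = 32
  Q = 252 + 3·175 − 32 (−8 from intervention) = 737
  H = 77 − 32 − 2·737 = -1429
Option 3 (X + 15):
  C = 143
  X = 32 + 15 = 47
  Q = 252 + 3·143 − 47 = 634
  H = 77 − 47 − 2·634 = -1238
Comparing — Option 1: H=-1277, Option 2: H=-1429, Option 3: H=-1238. Highest is -1238 (Option 3).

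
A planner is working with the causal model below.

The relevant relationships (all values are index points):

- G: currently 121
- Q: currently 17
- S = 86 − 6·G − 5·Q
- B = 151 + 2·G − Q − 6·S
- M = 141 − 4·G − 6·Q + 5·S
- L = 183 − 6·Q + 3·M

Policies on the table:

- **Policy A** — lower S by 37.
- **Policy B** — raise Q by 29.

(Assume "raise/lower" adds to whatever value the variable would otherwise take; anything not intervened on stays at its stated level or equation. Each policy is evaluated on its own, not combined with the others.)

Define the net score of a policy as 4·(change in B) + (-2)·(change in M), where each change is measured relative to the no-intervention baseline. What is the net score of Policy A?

Baseline:
  G = 121
  Q = 17
  S = 86 − 6·121 − 5·17 = -725
  B = 151 + 2·121 − 17 − 6·(-725) = 4726
  M = 141 − 4·121 − 6·17 + 5·(-725) = -4070
Policy A (S − 37):
  G = 121
  Q = 17
  S = 86 − 6·121 − 5·17 (−37 from intervention) = -762
  B = 151 + 2·121 − 17 − 6·(-762) = 4948
  M = 141 − 4·121 − 6·17 + 5·(-762) = -4255
ΔB = 4948 − 4726 = 222; ΔM = -4255 − (-4070) = -185
Score = 4·222 + (-2)·(-185) = 1258

1258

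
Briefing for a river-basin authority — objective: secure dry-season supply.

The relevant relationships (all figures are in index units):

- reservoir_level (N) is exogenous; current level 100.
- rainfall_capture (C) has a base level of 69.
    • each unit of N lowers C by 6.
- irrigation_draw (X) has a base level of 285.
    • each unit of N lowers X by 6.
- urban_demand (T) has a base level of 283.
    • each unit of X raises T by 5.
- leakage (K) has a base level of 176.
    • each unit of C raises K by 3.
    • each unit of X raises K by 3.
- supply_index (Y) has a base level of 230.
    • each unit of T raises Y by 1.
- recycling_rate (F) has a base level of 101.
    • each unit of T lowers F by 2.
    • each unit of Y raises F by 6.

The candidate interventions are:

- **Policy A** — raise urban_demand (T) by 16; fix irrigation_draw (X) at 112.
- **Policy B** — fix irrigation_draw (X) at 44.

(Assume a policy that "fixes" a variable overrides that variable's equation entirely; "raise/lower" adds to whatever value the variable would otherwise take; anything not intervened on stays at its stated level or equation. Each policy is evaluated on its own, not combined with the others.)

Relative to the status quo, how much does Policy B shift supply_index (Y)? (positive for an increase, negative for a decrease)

Baseline:
  N = 100
  X = 285 − 6·100 = -315
  T = 283 + 5·(-315) = -1292
  Y = 230 + (-1292) = -1062
Policy B (X := 44):
  N = 100
  X = 44
  T = 283 + 5·44 = 503
  Y = 230 + 503 = 733
Change in Y: 733 − (-1062) = 1795

1795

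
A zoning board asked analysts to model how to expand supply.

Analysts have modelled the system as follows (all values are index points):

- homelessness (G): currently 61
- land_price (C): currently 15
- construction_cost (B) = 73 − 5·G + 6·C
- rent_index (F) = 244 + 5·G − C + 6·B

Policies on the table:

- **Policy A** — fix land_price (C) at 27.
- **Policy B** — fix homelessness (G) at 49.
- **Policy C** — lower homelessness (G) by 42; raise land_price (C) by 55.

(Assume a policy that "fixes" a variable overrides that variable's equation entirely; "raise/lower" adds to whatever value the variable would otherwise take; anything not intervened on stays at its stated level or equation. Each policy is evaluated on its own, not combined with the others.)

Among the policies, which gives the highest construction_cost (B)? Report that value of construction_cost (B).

Policy A (C := 27):
  G = 61
  C = 27
  B = 73 − 5·61 + 6·27 = -70
Policy B (G := 49):
  G = 49
  C = 15
  B = 73 − 5·49 + 6·15 = -82
Policy C (G − 42, C + 55):
  G = 61 − 42 = 19
  C = 15 + 55 = 70
  B = 73 − 5·19 + 6·70 = 398
Comparing — Policy A: B=-70, Policy B: B=-82, Policy C: B=398. Highest is 398 (Policy C).

398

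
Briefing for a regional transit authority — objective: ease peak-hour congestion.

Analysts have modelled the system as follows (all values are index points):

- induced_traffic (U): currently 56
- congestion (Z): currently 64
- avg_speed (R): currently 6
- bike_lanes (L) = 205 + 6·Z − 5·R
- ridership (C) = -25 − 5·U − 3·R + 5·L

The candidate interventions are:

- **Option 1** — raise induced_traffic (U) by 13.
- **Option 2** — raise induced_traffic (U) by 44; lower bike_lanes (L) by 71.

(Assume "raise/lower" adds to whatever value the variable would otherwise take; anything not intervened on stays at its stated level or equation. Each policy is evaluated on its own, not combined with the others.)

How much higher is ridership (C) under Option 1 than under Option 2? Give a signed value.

510

Option 1 (U + 13):
  U = 56 + 13 = 69
  Z = 64
  R = 6
  L = 205 + 6·64 − 5·6 = 559
  C = -25 − 5·69 − 3·6 + 5·559 = 2407
Option 2 (U + 44, L − 71):
  U = 56 + 44 = 100
  Z = 64
  R = 6
  L = 205 + 6·64 − 5·6 (−71 from intervention) = 488
  C = -25 − 5·100 − 3·6 + 5·488 = 1897
C: 2407 − 1897 = 510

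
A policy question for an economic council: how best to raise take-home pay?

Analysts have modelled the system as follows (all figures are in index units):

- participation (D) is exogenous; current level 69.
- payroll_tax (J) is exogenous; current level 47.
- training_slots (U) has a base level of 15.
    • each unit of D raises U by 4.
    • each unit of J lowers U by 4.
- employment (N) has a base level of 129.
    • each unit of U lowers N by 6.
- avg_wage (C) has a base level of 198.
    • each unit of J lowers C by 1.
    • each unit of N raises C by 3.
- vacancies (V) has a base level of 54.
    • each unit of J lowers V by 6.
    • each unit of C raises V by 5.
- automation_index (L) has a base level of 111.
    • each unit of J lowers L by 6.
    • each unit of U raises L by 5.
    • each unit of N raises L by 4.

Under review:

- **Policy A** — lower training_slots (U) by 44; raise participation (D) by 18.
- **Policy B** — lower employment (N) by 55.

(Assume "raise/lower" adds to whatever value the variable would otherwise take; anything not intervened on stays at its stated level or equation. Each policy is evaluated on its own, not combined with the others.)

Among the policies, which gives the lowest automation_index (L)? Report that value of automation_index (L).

Policy A (U − 44, D + 18):
  D = 69 + 18 = 87
  J = 47
  U = 15 + 4·87 − 4·47 (−44 from intervention) = 131
  N = 129 − 6·131 = -657
  L = 111 − 6·47 + 5·131 + 4·(-657) = -2144
Policy B (N − 55):
  D = 69
  J = 47
  U = 15 + 4·69 − 4·47 = 103
  N = 129 − 6·103 (−55 from intervention) = -544
  L = 111 − 6·47 + 5·103 + 4·(-544) = -1832
Comparing — Policy A: L=-2144, Policy B: L=-1832. Lowest is -2144 (Policy A).

-2144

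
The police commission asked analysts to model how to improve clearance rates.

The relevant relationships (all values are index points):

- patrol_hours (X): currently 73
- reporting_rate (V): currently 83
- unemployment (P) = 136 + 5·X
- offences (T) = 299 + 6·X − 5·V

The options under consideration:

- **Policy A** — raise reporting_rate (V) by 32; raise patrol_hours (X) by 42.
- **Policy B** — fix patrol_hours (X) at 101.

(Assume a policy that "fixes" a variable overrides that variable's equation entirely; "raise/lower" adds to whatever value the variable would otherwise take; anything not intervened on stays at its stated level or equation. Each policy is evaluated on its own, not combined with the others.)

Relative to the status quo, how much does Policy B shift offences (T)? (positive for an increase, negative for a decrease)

Baseline:
  X = 73
  V = 83
  T = 299 + 6·73 − 5·83 = 322
Policy B (X := 101):
  X = 101
  V = 83
  T = 299 + 6·101 − 5·83 = 490
Change in T: 490 − 322 = 168

168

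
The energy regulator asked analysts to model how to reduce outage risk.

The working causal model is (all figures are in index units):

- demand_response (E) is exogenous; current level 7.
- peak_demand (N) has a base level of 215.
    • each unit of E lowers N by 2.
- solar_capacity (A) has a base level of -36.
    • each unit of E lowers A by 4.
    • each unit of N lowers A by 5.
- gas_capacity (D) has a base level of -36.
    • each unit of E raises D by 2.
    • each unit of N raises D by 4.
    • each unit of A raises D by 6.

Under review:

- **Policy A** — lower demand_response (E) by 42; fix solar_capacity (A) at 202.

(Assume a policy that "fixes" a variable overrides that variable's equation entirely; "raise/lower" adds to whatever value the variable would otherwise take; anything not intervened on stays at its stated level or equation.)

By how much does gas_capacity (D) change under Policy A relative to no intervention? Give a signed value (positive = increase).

Baseline:
  E = 7
  N = 215 − 2·7 = 201
  A = -36 − 4·7 − 5·201 = -1069
  D = -36 + 2·7 + 4·201 + 6·(-1069) = -5632
Policy A (E − 42, A := 202):
  E = 7 − 42 = -35
  N = 215 − 2·(-35) = 285
  A = 202
  D = -36 + 2·(-35) + 4·285 + 6·202 = 2246
Change in D: 2246 − (-5632) = 7878

7878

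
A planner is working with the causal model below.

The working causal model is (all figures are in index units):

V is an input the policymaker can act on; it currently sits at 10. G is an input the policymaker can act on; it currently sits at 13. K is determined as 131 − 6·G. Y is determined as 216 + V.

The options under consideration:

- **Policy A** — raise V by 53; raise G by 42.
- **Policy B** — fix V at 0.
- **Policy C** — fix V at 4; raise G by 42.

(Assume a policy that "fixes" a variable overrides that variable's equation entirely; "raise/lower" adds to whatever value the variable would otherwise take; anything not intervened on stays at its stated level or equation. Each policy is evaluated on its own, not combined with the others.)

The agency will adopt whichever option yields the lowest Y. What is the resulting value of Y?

216

Policy A (V + 53, G + 42):
  V = 10 + 53 = 63
  Y = 216 + 63 = 279
Policy B (V := 0):
  V = 0
  Y = 216 + 0 = 216
Policy C (V := 4, G + 42):
  V = 4
  Y = 216 + 4 = 220
Comparing — Policy A: Y=279, Policy B: Y=216, Policy C: Y=220. Lowest is 216 (Policy B).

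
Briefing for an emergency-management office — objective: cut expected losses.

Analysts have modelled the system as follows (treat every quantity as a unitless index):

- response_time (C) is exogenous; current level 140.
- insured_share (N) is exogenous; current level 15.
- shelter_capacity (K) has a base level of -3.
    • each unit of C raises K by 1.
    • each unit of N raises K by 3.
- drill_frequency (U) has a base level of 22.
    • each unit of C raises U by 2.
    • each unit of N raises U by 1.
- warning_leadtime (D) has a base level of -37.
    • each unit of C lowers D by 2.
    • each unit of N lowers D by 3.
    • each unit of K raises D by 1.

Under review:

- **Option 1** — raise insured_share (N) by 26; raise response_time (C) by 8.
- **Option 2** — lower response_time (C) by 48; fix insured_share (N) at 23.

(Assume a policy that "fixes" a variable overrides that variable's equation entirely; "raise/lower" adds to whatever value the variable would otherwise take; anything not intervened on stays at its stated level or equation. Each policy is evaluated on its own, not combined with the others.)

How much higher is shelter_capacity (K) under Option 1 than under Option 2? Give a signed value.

Option 1 (N + 26, C + 8):
  C = 140 + 8 = 148
  N = 15 + 26 = 41
  K = -3 + 148 + 3·41 = 268
Option 2 (C − 48, N := 23):
  C = 140 − 48 = 92
  N = 23
  K = -3 + 92 + 3·23 = 158
K: 268 − 158 = 110

110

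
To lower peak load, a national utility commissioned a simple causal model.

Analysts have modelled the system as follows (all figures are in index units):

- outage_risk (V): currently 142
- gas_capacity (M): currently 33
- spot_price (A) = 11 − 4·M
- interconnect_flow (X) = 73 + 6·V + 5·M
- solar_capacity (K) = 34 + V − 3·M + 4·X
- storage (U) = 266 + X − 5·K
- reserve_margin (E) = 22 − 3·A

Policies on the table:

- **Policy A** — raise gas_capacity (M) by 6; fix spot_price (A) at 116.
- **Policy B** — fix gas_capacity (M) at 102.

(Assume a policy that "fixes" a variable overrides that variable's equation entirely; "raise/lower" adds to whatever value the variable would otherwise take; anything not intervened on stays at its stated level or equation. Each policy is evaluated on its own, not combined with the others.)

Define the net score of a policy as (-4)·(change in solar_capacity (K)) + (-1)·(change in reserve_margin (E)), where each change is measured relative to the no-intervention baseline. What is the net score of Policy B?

Baseline:
  V = 142
  M = 33
  A = 11 − 4·33 = -121
  X = 73 + 6·142 + 5·33 = 1090
  K = 34 + 142 − 3·33 + 4·1090 = 4437
  E = 22 − 3·(-121) = 385
Policy B (M := 102):
  V = 142
  M = 102
  A = 11 − 4·102 = -397
  X = 73 + 6·142 + 5·102 = 1435
  K = 34 + 142 − 3·102 + 4·1435 = 5610
  E = 22 − 3·(-397) = 1213
ΔK = 5610 − 4437 = 1173; ΔE = 1213 − 385 = 828
Score = (-4)·1173 + (-1)·828 = -5520

-5520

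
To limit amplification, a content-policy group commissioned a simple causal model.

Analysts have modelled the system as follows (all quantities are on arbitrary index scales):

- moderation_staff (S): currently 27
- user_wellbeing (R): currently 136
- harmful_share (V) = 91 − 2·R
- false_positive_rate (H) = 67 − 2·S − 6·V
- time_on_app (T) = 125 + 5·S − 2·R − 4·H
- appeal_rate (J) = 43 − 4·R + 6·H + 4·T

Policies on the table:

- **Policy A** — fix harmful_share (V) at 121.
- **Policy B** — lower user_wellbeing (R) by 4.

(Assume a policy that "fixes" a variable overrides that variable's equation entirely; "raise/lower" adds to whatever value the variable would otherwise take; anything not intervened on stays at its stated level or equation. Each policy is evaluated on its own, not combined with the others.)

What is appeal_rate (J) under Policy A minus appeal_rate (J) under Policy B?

Policy A (V := 121):
  S = 27
  R = 136
  V = 121
  H = 67 − 2·27 − 6·121 = -713
  T = 125 + 5·27 − 2·136 − 4·(-713) = 2840
  J = 43 − 4·136 + 6·(-713) + 4·2840 = 6581
Policy B (R − 4):
  S = 27
  R = 136 − 4 = 132
  V = 91 − 2·132 = -173
  H = 67 − 2·27 − 6·(-173) = 1051
  T = 125 + 5·27 − 2·132 − 4·1051 = -4208
  J = 43 − 4·132 + 6·1051 + 4·(-4208) = -11011
J: 6581 − (-11011) = 17592

17592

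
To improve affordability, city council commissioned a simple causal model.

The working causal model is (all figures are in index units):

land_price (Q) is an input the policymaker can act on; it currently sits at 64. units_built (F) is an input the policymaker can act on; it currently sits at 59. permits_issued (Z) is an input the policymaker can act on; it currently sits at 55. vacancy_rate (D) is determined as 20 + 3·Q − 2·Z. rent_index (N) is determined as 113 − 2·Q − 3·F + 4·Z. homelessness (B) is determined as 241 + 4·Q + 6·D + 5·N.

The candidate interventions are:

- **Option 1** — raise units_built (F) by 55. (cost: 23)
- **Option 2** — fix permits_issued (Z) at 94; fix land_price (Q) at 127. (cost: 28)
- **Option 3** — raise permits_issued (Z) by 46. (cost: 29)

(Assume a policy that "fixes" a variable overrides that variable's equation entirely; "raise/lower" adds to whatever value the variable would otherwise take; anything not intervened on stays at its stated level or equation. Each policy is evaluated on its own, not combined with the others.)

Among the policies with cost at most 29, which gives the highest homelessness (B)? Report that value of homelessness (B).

2317

Option 1 (F + 55):
  Q = 64
  F = 59 + 55 = 114
  Z = 55
  D = 20 + 3·64 − 2·55 = 102
  N = 113 − 2·64 − 3·114 + 4·55 = -137
  B = 241 + 4·64 + 6·102 + 5·(-137) = 424
Option 2 (Z := 94, Q := 127):
  Q = 127
  F = 59
  Z = 94
  D = 20 + 3·127 − 2·94 = 213
  N = 113 − 2·127 − 3·59 + 4·94 = 58
  B = 241 + 4·127 + 6·213 + 5·58 = 2317
Option 3 (Z + 46):
  Q = 64
  F = 59
  Z = 55 + 46 = 101
  D = 20 + 3·64 − 2·101 = 10
  N = 113 − 2·64 − 3·59 + 4·101 = 212
  B = 241 + 4·64 + 6·10 + 5·212 = 1617
Comparing — Option 1: B=424, Option 2: B=2317, Option 3: B=1617. Highest is 2317 (Option 2).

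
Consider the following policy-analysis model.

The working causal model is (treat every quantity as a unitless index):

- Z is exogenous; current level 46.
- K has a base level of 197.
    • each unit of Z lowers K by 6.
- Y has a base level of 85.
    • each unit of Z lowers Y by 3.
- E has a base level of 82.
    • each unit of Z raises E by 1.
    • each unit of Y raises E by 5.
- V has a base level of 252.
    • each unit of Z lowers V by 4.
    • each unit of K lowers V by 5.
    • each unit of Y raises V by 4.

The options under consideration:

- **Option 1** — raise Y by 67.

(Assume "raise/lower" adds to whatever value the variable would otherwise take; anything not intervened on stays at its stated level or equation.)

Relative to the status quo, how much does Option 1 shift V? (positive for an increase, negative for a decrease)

268

Baseline:
  Z = 46
  K = 197 − 6·46 = -79
  Y = 85 − 3·46 = -53
  V = 252 − 4·46 − 5·(-79) + 4·(-53) = 251
Option 1 (Y + 67):
  Z = 46
  K = 197 − 6·46 = -79
  Y = 85 − 3·46 (+67 from intervention) = 14
  V = 252 − 4·46 − 5·(-79) + 4·14 = 519
Change in V: 519 − 251 = 268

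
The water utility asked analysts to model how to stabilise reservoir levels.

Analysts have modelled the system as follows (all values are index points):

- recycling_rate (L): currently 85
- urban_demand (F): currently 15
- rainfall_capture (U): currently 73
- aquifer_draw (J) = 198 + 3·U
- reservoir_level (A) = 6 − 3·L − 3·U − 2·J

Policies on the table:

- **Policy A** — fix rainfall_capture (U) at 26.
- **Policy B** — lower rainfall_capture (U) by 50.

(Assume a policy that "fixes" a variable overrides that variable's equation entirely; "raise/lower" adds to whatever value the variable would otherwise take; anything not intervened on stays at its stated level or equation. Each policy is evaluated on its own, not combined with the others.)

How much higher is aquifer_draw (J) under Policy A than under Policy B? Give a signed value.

Policy A (U := 26):
  U = 26
  J = 198 + 3·26 = 276
Policy B (U − 50):
  U = 73 − 50 = 23
  J = 198 + 3·23 = 267
J: 276 − 267 = 9

9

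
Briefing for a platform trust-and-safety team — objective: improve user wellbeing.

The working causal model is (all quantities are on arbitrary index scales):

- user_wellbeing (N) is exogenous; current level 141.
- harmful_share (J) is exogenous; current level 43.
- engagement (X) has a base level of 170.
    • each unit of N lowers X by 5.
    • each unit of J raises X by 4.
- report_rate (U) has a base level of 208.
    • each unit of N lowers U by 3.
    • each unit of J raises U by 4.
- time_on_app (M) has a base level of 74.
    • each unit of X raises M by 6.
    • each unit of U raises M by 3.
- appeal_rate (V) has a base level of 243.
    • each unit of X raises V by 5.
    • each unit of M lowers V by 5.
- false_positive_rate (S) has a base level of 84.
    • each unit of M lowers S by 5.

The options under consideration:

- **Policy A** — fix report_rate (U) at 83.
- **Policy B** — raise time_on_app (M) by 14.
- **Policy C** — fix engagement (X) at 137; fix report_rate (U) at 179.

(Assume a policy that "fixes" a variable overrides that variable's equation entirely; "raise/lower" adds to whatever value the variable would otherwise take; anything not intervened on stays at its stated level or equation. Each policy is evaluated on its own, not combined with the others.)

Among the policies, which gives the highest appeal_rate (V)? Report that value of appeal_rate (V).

Policy A (U := 83):
  N = 141
  J = 43
  X = 170 − 5·141 + 4·43 = -363
  U = 83
  M = 74 + 6·(-363) + 3·83 = -1855
  V = 243 + 5·(-363) − 5·(-1855) = 7703
Policy B (M + 14):
  N = 141
  J = 43
  X = 170 − 5·141 + 4·43 = -363
  U = 208 − 3·141 + 4·43 = -43
  M = 74 + 6·(-363) + 3·(-43) (+14 from intervention) = -2219
  V = 243 + 5·(-363) − 5·(-2219) = 9523
Policy C (X := 137, U := 179):
  N = 141
  J = 43
  X = 137
  U = 179
  M = 74 + 6·137 + 3·179 = 1433
  V = 243 + 5·137 − 5·1433 = -6237
Comparing — Policy A: V=7703, Policy B: V=9523, Policy C: V=-6237. Highest is 9523 (Policy B).

9523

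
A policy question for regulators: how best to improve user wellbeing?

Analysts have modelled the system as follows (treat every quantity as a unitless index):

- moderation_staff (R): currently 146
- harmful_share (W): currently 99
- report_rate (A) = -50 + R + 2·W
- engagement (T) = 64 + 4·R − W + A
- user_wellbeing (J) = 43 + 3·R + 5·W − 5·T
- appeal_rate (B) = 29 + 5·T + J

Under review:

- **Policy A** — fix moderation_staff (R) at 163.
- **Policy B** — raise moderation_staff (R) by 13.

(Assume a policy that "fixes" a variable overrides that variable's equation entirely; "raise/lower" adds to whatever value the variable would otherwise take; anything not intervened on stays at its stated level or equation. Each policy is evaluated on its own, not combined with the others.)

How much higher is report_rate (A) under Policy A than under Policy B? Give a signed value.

Policy A (R := 163):
  R = 163
  W = 99
  A = -50 + 163 + 2·99 = 311
Policy B (R + 13):
  R = 146 + 13 = 159
  W = 99
  A = -50 + 159 + 2·99 = 307
A: 311 − 307 = 4

4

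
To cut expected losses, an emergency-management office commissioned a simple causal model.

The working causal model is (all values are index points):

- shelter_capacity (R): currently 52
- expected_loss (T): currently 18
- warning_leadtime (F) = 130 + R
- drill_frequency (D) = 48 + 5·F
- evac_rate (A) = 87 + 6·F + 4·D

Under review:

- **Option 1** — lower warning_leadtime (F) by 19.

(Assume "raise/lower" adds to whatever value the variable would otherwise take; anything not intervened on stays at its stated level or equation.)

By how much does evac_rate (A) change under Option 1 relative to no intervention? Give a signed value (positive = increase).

-494

Baseline:
  R = 52
  F = 130 + 52 = 182
  D = 48 + 5·182 = 958
  A = 87 + 6·182 + 4·958 = 5011
Option 1 (F − 19):
  R = 52
  F = 130 + 52 (−19 from intervention) = 163
  D = 48 + 5·163 = 863
  A = 87 + 6·163 + 4·863 = 4517
Change in A: 4517 − 5011 = -494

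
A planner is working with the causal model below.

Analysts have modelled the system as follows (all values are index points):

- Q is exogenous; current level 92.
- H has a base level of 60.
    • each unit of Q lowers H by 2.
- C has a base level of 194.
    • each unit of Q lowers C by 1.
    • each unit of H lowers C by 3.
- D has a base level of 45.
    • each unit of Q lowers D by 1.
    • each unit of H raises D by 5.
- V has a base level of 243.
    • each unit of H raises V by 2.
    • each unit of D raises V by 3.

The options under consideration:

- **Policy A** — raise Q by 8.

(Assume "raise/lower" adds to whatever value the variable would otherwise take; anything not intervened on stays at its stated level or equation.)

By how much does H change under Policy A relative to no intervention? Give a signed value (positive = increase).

Baseline:
  Q = 92
  H = 60 − 2·92 = -124
Policy A (Q + 8):
  Q = 92 + 8 = 100
  H = 60 − 2·100 = -140
Change in H: -140 − (-124) = -16

-16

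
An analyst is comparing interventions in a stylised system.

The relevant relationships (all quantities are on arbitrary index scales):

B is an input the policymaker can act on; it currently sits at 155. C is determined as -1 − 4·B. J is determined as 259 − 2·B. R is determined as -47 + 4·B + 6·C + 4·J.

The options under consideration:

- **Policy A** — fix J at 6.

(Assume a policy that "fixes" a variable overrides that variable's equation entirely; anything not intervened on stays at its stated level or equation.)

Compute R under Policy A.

-3129

Policy A (J := 6):
  B = 155
  C = -1 − 4·155 = -621
  J = 6
  R = -47 + 4·155 + 6·(-621) + 4·6 = -3129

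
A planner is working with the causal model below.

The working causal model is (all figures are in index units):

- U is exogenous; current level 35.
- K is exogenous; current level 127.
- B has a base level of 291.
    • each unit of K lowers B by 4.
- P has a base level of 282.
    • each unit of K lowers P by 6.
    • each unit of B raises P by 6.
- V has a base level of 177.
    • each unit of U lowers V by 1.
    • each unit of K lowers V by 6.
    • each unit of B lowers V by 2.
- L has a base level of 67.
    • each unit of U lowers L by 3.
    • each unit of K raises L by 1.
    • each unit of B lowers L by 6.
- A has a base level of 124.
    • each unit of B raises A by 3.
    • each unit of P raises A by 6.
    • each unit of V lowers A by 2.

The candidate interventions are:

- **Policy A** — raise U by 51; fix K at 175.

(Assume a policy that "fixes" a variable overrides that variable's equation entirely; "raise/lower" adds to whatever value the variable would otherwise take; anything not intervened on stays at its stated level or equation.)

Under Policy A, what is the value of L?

2438

Policy A (U + 51, K := 175):
  U = 35 + 51 = 86
  K = 175
  B = 291 − 4·175 = -409
  L = 67 − 3·86 + 175 − 6·(-409) = 2438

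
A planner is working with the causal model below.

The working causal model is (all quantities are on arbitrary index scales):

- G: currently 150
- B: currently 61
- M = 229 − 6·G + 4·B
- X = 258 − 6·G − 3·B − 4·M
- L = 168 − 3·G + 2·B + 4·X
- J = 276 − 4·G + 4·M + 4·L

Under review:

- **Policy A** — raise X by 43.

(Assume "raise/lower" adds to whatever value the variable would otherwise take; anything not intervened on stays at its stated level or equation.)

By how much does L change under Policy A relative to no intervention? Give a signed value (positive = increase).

Baseline:
  G = 150
  B = 61
  M = 229 − 6·150 + 4·61 = -427
  X = 258 − 6·150 − 3·61 − 4·(-427) = 883
  L = 168 − 3·150 + 2·61 + 4·883 = 3372
Policy A (X + 43):
  G = 150
  B = 61
  M = 229 − 6·150 + 4·61 = -427
  X = 258 − 6·150 − 3·61 − 4·(-427) (+43 from intervention) = 926
  L = 168 − 3·150 + 2·61 + 4·926 = 3544
Change in L: 3544 − 3372 = 172

172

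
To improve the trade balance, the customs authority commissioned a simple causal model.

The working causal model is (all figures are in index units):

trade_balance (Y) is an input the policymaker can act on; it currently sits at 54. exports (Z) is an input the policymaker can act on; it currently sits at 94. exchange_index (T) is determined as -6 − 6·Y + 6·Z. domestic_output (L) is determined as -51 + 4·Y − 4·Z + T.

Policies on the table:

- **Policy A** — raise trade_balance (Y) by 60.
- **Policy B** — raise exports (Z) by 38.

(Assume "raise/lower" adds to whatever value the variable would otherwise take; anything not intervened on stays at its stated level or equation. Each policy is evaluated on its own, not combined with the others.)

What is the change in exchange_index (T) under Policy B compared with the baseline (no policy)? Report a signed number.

Baseline:
  Y = 54
  Z = 94
  T = -6 − 6·54 + 6·94 = 234
Policy B (Z + 38):
  Y = 54
  Z = 94 + 38 = 132
  T = -6 − 6·54 + 6·132 = 462
Change in T: 462 − 234 = 228

228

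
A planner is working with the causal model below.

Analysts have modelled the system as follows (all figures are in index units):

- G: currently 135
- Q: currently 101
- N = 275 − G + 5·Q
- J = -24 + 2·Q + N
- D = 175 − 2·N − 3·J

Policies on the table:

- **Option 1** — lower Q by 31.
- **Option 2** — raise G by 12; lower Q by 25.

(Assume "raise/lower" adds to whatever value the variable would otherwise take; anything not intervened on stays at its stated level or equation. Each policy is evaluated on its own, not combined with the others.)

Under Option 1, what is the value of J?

Option 1 (Q − 31):
  G = 135
  Q = 101 − 31 = 70
  N = 275 − 135 + 5·70 = 490
  J = -24 + 2·70 + 490 = 606

606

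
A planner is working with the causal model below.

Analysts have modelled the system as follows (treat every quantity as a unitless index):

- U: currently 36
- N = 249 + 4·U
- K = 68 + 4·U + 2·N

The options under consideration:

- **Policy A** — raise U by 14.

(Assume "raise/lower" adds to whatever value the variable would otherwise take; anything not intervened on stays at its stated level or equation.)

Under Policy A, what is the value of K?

1166

Policy A (U + 14):
  U = 36 + 14 = 50
  N = 249 + 4·50 = 449
  K = 68 + 4·50 + 2·449 = 1166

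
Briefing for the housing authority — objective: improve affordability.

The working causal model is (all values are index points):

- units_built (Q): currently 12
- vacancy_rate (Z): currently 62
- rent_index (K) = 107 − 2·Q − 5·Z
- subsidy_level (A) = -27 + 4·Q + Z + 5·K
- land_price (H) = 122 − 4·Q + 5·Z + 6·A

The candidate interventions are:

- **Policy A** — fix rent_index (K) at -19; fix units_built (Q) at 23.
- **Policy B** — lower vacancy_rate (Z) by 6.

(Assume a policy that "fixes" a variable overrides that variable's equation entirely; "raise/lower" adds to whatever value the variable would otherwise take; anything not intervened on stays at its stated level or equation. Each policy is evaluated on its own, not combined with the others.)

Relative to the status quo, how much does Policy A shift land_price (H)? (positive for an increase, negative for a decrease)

6460

Baseline:
  Q = 12
  Z = 62
  K = 107 − 2·12 − 5·62 = -227
  A = -27 + 4·12 + 62 + 5·(-227) = -1052
  H = 122 − 4·12 + 5·62 + 6·(-1052) = -5928
Policy A (K := -19, Q := 23):
  Q = 23
  Z = 62
  K = -19
  A = -27 + 4·23 + 62 + 5·(-19) = 32
  H = 122 − 4·23 + 5·62 + 6·32 = 532
Change in H: 532 − (-5928) = 6460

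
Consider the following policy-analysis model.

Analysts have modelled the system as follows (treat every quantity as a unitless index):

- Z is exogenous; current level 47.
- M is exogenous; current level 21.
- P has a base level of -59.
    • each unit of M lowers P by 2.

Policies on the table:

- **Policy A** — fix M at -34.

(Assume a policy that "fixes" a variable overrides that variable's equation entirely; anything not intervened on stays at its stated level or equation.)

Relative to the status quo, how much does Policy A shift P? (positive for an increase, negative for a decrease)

Baseline:
  M = 21
  P = -59 − 2·21 = -101
Policy A (M := -34):
  M = -34
  P = -59 − 2·(-34) = 9
Change in P: 9 − (-101) = 110

110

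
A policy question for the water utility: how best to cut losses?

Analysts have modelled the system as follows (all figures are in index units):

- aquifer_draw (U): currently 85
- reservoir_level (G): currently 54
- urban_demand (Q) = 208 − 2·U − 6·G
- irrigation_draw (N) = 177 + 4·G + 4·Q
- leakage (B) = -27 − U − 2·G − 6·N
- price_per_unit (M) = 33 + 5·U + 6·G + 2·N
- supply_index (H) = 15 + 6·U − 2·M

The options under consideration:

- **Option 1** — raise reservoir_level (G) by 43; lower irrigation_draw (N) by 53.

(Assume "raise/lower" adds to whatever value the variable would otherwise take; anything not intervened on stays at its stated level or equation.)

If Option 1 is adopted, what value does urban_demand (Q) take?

-544

Option 1 (G + 43, N − 53):
  U = 85
  G = 54 + 43 = 97
  Q = 208 − 2·85 − 6·97 = -544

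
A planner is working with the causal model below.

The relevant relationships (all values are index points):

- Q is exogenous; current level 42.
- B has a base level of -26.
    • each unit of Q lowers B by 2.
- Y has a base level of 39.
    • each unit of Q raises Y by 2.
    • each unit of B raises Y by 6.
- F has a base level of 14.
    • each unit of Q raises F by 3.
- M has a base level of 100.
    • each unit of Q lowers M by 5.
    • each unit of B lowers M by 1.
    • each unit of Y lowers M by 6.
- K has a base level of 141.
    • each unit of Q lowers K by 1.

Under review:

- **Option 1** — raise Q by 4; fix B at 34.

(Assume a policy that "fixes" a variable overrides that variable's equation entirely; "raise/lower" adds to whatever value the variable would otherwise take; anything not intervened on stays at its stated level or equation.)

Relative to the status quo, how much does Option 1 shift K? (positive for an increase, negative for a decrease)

-4

Baseline:
  Q = 42
  K = 141 − 42 = 99
Option 1 (Q + 4, B := 34):
  Q = 42 + 4 = 46
  K = 141 − 46 = 95
Change in K: 95 − 99 = -4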